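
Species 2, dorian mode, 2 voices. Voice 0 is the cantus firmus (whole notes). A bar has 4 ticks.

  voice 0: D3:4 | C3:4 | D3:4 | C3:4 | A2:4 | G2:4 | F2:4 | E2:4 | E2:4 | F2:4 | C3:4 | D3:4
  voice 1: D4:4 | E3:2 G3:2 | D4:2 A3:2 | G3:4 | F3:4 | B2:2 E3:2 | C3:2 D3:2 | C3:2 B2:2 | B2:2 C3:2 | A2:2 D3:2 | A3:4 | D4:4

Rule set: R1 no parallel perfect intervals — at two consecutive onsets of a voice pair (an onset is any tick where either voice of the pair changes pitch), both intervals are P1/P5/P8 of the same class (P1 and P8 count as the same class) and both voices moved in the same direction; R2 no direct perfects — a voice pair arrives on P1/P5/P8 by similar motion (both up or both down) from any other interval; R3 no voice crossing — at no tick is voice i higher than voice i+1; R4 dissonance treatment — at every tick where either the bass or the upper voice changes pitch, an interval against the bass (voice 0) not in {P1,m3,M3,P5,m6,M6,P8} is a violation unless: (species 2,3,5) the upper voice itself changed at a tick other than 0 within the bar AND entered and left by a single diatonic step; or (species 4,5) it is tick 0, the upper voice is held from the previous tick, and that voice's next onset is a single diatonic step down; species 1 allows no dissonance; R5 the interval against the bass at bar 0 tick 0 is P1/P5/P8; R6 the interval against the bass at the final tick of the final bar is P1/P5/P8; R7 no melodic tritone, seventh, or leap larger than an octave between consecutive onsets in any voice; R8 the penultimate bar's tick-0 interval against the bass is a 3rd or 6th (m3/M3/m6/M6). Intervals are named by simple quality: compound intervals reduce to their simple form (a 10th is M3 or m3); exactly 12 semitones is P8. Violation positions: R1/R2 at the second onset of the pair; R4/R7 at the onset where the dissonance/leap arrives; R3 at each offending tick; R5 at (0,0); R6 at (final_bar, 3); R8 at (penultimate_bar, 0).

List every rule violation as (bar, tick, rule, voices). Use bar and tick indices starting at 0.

(1, 0, R7, (1,))
(2, 0, R2, (0, 1))
(3, 0, R1, (0, 1))
(5, 0, R7, (1,))
(6, 0, R2, (0, 1))
(11, 0, R2, (0, 1))

bar 0: v0=D3 v1=D4 downbeat P8
bar 1: v0=C3 v1=E3 downbeat M3
bar 2: v0=D3 v1=D4 downbeat P8
bar 3: v0=C3 v1=G3 downbeat P5
bar 4: v0=A2 v1=F3 downbeat m6
bar 5: v0=G2 v1=B2 downbeat M3
bar 6: v0=F2 v1=C3 downbeat P5
bar 7: v0=E2 v1=C3 downbeat m6
bar 8: v0=E2 v1=B2 downbeat P5
bar 9: v0=F2 v1=A2 downbeat M3
bar 10: v0=C3 v1=A3 downbeat M6
bar 11: v0=D3 v1=D4 downbeat P8
  -> R7 @ bar 1 tick 0 v(1,): D4->E3 leap 10st
  -> R2 @ bar 2 tick 0 v(0, 1): C3/G3 P5 -> D3/D4 P8 similar
  -> R1 @ bar 3 tick 0 v(0, 1): D3/A3 P5 -> C3/G3 P5 similar
  -> R7 @ bar 5 tick 0 v(1,): F3->B2 leap 6st
  -> R2 @ bar 6 tick 0 v(0, 1): G2/E3 M6 -> F2/C3 P5 similar
  -> R2 @ bar 11 tick 0 v(0, 1): C3/A3 M6 -> D3/D4 P8 similar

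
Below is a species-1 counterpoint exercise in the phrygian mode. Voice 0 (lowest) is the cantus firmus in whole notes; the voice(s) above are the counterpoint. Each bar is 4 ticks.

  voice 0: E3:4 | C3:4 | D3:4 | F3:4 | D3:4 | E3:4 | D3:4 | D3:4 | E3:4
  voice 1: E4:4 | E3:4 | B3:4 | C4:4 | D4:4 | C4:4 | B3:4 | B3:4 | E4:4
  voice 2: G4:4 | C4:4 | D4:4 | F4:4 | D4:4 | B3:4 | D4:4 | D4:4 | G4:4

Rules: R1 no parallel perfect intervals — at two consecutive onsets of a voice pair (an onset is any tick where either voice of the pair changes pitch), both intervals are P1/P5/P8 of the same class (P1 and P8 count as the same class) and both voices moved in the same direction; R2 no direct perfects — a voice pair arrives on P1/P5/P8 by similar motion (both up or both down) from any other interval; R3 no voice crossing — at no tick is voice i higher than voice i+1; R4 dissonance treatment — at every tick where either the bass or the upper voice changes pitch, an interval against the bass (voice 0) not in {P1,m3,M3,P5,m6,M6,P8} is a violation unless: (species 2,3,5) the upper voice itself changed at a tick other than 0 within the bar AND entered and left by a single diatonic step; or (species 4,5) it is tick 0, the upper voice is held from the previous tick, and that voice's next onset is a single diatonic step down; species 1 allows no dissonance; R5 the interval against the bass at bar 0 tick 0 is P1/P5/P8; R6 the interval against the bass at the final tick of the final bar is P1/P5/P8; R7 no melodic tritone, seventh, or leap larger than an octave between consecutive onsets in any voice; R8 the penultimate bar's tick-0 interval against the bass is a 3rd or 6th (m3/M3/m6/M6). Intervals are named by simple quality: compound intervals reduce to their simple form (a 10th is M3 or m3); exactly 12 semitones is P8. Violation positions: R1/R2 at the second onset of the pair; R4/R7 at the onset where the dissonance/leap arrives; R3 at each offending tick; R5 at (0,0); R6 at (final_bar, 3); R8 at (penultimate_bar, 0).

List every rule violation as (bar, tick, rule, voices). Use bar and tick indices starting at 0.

bar 0: v0=E3 v1=E4 v2=G4 downbeat m3
bar 1: v0=C3 v1=E3 v2=C4 downbeat P8
bar 2: v0=D3 v1=B3 v2=D4 downbeat P8
bar 3: v0=F3 v1=C4 v2=F4 downbeat P8
bar 4: v0=D3 v1=D4 v2=D4 downbeat P8
bar 5: v0=E3 v1=C4 v2=B3 downbeat P5
bar 6: v0=D3 v1=B3 v2=D4 downbeat P8
bar 7: v0=D3 v1=B3 v2=D4 downbeat P8
bar 8: v0=E3 v1=E4 v2=G4 downbeat m3
  -> R5 @ bar 0 tick 0 v(0, 2): opens on m3
  -> R2 @ bar 1 tick 0 v(0, 2): E3/G4 m3 -> C3/C4 P8 similar
  -> R1 @ bar 2 tick 0 v(0, 2): C3/C4 P8 -> D3/D4 P8 similar
  -> R1 @ bar 3 tick 0 v(0, 2): D3/D4 P8 -> F3/F4 P8 similar
  -> R2 @ bar 3 tick 0 v(0, 1): D3/B3 M6 -> F3/C4 P5 similar
  -> R1 @ bar 4 tick 0 v(0, 2): F3/F4 P8 -> D3/D4 P8 similar
  -> R3 @ bar 5 tick 0 v(1, 2): C4 above B3
  -> R3 @ bar 5 tick 1 v(1, 2): C4 above B3
  -> R3 @ bar 5 tick 2 v(1, 2): C4 above B3
  -> R3 @ bar 5 tick 3 v(1, 2): C4 above B3
  -> R8 @ bar 7 tick 0 v(0, 2): penult P8 not 3rd/6th
  -> R2 @ bar 8 tick 0 v(0, 1): D3/B3 M6 -> E3/E4 P8 similar
  -> R6 @ bar 8 tick 3 v(0, 2): closes on m3

(0, 0, R5, (0, 2))
(1, 0, R2, (0, 2))
(2, 0, R1, (0, 2))
(3, 0, R1, (0, 2))
(3, 0, R2, (0, 1))
(4, 0, R1, (0, 2))
(5, 0, R3, (1, 2))
(5, 1, R3, (1, 2))
(5, 2, R3, (1, 2))
(5, 3, R3, (1, 2))
(7, 0, R8, (0, 2))
(8, 0, R2, (0, 1))
(8, 3, R6, (0, 2))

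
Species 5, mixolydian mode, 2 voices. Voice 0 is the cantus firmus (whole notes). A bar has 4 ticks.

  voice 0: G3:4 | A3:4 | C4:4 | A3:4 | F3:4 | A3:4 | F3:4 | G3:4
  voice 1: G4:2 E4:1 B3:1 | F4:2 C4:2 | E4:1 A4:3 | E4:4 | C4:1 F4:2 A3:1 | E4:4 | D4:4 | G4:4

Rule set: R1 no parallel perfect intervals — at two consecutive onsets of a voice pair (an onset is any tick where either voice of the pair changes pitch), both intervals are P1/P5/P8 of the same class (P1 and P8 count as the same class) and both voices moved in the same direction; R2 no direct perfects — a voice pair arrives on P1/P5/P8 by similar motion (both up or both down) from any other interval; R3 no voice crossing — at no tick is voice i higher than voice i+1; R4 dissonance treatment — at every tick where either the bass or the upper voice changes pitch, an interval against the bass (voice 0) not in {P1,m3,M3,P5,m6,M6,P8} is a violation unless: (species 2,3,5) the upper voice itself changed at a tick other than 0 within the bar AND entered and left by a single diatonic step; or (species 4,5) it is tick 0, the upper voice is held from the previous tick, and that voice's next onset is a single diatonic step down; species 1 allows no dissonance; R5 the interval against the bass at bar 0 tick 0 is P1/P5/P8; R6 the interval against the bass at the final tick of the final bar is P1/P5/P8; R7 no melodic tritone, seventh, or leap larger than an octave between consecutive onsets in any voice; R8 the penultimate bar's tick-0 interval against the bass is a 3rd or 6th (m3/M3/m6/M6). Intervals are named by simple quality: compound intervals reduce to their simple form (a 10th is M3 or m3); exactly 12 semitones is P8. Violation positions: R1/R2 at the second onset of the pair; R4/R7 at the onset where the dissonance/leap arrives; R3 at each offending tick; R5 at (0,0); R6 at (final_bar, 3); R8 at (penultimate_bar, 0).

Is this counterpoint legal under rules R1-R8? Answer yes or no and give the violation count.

No (5 violations)

bar 0: v0=G3 v1=G4 (P8)
bar 1: v0=A3 v1=F4 (m6)
bar 2: v0=C4 v1=E4 (M3)
bar 3: v0=A3 v1=E4 (P5)
bar 4: v0=F3 v1=C4 (P5)
bar 5: v0=A3 v1=E4 (P5)
bar 6: v0=F3 v1=D4 (M6)
bar 7: v0=G3 v1=G4 (P8)
  R7 @ bar1.0: B3->F4 leap 6st
  R2 @ bar3.0: C4/A4 M6 -> A3/E4 P5 similar
  R1 @ bar4.0: A3/E4 P5 -> F3/C4 P5 similar
  R2 @ bar5.0: F3/A3 M3 -> A3/E4 P5 similar
  R2 @ bar7.0: F3/D4 M6 -> G3/G4 P8 similar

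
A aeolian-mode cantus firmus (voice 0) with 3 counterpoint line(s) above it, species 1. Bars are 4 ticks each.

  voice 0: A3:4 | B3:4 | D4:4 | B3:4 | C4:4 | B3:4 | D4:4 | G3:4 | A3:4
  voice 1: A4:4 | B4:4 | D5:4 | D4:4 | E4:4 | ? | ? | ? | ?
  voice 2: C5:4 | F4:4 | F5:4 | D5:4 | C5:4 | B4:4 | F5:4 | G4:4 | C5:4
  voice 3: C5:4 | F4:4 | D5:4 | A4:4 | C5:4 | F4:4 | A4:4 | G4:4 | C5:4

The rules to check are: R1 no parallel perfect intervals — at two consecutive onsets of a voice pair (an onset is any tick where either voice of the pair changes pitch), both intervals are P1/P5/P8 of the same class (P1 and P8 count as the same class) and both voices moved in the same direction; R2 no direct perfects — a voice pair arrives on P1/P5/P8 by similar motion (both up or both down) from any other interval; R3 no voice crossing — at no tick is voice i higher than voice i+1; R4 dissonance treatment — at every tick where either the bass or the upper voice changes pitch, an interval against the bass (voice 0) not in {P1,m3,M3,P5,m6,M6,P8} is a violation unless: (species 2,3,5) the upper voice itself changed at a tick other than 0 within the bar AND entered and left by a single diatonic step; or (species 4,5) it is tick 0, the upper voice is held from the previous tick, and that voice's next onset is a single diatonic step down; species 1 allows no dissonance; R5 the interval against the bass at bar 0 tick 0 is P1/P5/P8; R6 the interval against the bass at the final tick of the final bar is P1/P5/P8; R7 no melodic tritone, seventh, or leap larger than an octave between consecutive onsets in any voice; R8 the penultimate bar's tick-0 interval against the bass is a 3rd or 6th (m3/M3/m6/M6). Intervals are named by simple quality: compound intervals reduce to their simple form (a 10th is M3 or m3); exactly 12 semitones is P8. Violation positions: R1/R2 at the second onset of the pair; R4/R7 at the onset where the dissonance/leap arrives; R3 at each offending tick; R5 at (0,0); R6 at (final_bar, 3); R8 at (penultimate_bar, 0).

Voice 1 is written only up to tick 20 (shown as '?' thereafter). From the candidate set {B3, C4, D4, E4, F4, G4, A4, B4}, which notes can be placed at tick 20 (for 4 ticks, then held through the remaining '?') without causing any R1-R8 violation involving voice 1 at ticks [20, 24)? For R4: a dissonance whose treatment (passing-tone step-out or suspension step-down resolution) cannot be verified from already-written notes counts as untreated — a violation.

{B4, D4, G4}

B3: violates R2
C4: violates R4
D4: legal
E4: violates R4
F4: violates R4
G4: legal
A4: violates R4
B4: legal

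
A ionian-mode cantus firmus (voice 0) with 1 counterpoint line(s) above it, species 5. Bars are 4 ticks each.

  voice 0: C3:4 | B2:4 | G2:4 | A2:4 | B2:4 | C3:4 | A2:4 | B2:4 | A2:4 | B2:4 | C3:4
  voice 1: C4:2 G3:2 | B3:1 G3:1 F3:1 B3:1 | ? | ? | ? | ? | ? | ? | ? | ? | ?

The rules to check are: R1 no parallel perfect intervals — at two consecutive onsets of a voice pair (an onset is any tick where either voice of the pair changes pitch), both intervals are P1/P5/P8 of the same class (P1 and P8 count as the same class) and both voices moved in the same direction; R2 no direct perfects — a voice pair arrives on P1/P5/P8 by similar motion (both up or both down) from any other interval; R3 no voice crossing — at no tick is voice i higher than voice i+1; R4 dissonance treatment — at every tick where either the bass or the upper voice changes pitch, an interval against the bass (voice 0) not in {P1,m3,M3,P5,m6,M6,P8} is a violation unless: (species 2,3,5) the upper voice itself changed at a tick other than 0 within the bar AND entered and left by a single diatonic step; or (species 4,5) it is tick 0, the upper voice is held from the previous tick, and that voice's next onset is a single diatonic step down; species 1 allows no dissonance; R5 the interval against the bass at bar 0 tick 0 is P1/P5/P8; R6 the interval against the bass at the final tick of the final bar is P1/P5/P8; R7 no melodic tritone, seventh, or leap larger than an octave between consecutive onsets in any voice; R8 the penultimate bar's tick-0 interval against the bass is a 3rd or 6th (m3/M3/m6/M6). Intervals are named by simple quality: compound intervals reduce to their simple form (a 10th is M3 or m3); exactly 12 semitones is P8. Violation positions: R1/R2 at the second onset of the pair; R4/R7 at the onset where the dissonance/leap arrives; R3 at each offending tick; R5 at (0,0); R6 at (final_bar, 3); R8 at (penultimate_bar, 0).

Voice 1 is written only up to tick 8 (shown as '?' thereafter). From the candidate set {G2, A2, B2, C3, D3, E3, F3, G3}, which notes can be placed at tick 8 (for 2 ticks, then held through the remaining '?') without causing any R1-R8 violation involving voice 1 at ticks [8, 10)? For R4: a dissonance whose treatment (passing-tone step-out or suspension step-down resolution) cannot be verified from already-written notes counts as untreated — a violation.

{B2, E3}

G2: violates R1,R7
A2: violates R4,R7
B2: legal
C3: violates R4,R7
D3: violates R2
E3: legal
F3: violates R4,R7
G3: violates R1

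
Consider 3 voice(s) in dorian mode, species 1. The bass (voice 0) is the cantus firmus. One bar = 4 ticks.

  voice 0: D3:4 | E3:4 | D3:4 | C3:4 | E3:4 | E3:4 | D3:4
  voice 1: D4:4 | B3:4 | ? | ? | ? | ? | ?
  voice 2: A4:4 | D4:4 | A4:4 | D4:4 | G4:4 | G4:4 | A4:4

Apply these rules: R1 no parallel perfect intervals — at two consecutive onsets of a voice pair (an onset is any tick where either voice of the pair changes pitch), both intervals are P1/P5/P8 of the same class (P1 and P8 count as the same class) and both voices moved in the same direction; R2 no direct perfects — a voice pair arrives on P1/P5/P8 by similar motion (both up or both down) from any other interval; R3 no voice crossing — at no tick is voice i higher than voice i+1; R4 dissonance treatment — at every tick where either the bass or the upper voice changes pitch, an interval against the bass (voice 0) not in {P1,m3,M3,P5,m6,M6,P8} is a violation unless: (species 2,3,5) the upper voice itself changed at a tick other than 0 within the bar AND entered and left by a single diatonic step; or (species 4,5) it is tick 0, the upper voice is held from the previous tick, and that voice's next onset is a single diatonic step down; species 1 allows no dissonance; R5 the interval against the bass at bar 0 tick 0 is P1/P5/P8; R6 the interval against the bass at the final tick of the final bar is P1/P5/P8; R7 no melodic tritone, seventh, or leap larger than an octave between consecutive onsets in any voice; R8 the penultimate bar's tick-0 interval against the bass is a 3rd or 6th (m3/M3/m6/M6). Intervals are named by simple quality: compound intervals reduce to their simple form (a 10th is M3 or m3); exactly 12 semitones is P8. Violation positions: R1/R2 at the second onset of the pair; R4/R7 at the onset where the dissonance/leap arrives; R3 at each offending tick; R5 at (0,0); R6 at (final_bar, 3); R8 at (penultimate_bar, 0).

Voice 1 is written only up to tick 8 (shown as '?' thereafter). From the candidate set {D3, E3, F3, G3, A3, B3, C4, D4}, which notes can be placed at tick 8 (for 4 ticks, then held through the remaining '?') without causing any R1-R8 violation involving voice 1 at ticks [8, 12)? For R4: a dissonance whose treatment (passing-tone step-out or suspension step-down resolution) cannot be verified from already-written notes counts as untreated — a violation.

{B3}

D3: violates R2
E3: violates R4
F3: violates R7
G3: violates R4
A3: violates R1
B3: legal
C4: violates R4
D4: violates R2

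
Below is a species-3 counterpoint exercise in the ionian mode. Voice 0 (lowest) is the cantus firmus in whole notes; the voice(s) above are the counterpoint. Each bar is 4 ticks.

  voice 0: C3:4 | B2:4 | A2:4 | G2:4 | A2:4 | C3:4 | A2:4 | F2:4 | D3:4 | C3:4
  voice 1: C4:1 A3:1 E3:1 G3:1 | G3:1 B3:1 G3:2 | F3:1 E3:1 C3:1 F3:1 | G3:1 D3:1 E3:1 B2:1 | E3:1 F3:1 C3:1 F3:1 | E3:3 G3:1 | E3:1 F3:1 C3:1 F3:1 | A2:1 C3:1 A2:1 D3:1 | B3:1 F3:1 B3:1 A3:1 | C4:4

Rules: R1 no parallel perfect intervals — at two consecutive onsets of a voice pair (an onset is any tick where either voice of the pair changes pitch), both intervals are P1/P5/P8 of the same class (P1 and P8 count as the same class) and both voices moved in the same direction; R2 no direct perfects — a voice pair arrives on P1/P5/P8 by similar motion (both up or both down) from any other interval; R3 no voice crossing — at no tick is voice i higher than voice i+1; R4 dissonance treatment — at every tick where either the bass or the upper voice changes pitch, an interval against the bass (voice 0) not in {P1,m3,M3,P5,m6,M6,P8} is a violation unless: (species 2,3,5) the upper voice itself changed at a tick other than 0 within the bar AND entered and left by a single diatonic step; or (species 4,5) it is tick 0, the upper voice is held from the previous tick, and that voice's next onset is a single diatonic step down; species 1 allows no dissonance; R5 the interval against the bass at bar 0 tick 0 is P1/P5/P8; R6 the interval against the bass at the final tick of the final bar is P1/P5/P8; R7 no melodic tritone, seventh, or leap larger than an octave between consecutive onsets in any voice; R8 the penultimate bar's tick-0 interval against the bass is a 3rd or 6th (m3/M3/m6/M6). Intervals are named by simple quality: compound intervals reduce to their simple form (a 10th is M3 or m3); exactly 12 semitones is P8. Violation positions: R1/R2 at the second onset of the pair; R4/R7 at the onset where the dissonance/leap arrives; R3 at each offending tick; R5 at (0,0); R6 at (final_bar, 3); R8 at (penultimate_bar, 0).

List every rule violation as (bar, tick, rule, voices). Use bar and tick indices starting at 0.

(4, 0, R2, (0, 1))
(6, 0, R1, (0, 1))
(8, 1, R7, (1,))
(8, 2, R7, (1,))

bar 0: v0=C3 v1=C4 downbeat P8
bar 1: v0=B2 v1=G3 downbeat m6
bar 2: v0=A2 v1=F3 downbeat m6
bar 3: v0=G2 v1=G3 downbeat P8
bar 4: v0=A2 v1=E3 downbeat P5
bar 5: v0=C3 v1=E3 downbeat M3
bar 6: v0=A2 v1=E3 downbeat P5
bar 7: v0=F2 v1=A2 downbeat M3
bar 8: v0=D3 v1=B3 downbeat M6
bar 9: v0=C3 v1=C4 downbeat P8
  -> R2 @ bar 4 tick 0 v(0, 1): G2/B2 M3 -> A2/E3 P5 similar
  -> R1 @ bar 6 tick 0 v(0, 1): C3/G3 P5 -> A2/E3 P5 similar
  -> R7 @ bar 8 tick 1 v(1,): B3->F3 leap 6st
  -> R7 @ bar 8 tick 2 v(1,): F3->B3 leap 6st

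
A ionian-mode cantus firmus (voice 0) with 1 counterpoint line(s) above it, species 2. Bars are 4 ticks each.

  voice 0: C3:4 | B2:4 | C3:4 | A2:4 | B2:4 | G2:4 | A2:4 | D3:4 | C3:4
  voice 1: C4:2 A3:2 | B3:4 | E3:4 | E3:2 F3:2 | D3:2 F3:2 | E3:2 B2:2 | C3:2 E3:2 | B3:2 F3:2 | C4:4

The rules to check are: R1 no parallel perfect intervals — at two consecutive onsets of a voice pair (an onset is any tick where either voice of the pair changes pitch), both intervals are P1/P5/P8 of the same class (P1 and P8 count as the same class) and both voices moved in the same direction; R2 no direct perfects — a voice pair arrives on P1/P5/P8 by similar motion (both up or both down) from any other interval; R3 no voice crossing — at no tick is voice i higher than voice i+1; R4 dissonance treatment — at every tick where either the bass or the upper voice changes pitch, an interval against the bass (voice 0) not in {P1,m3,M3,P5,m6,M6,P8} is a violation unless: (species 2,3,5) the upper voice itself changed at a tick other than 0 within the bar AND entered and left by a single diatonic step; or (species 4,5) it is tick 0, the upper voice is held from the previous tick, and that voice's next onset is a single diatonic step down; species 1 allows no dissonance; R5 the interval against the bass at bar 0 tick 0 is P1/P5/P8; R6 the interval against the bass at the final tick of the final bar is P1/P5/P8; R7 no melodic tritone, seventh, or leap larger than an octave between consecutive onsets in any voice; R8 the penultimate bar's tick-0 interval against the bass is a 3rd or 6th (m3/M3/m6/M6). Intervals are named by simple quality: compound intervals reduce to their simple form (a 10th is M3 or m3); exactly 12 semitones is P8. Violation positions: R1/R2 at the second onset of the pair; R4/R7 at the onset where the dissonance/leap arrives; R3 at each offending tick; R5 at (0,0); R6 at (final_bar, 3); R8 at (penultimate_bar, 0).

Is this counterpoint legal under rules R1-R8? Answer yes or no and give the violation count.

bar 0: v0=C3 v1=C4 (P8)
bar 1: v0=B2 v1=B3 (P8)
bar 2: v0=C3 v1=E3 (M3)
bar 3: v0=A2 v1=E3 (P5)
bar 4: v0=B2 v1=D3 (m3)
bar 5: v0=G2 v1=E3 (M6)
bar 6: v0=A2 v1=C3 (m3)
bar 7: v0=D3 v1=B3 (M6)
bar 8: v0=C3 v1=C4 (P8)
  R4 @ bar4.2: B2/F3 TT untreated
  R7 @ bar7.2: B3->F3 leap 6st

No (2 violations)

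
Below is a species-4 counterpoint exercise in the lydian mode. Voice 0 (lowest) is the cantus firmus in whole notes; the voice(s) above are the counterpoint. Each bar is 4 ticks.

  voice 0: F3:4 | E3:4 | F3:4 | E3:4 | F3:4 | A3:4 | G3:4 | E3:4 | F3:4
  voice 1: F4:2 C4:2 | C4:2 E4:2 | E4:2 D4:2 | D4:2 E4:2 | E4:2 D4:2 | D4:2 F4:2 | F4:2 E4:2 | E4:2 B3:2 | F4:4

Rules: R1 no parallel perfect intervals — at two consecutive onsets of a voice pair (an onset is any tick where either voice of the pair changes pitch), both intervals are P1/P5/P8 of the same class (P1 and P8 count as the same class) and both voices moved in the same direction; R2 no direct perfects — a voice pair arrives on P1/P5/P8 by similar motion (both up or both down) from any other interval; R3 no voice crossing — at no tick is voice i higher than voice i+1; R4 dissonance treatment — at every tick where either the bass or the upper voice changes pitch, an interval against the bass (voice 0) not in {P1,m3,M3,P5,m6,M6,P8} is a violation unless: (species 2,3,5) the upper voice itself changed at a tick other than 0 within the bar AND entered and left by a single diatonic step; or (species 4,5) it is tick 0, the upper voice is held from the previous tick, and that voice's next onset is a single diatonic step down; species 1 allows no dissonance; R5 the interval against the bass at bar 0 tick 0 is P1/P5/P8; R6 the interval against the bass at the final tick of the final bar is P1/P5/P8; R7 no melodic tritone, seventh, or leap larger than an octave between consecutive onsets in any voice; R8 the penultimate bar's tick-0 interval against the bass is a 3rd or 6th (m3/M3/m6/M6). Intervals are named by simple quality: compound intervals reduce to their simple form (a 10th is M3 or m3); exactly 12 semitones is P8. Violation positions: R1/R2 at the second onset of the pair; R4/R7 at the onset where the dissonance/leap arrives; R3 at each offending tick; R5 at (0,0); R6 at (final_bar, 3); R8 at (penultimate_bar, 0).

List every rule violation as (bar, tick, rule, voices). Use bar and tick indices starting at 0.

(3, 0, R4, (0, 1))
(5, 0, R4, (0, 1))
(7, 0, R8, (0, 1))
(8, 0, R2, (0, 1))
(8, 0, R7, (1,))

bar 0: v0=F3 v1=F4 downbeat P8
bar 1: v0=E3 v1=C4 downbeat m6
bar 2: v0=F3 v1=E4 downbeat M7
bar 3: v0=E3 v1=D4 downbeat m7
bar 4: v0=F3 v1=E4 downbeat M7
bar 5: v0=A3 v1=D4 downbeat P4
bar 6: v0=G3 v1=F4 downbeat m7
bar 7: v0=E3 v1=E4 downbeat P8
bar 8: v0=F3 v1=F4 downbeat P8
  -> R4 @ bar 3 tick 0 v(0, 1): E3/D4 m7 untreated
  -> R4 @ bar 5 tick 0 v(0, 1): A3/D4 P4 untreated
  -> R8 @ bar 7 tick 0 v(0, 1): penult P8 not 3rd/6th
  -> R2 @ bar 8 tick 0 v(0, 1): E3/B3 P5 -> F3/F4 P8 similar
  -> R7 @ bar 8 tick 0 v(1,): B3->F4 leap 6st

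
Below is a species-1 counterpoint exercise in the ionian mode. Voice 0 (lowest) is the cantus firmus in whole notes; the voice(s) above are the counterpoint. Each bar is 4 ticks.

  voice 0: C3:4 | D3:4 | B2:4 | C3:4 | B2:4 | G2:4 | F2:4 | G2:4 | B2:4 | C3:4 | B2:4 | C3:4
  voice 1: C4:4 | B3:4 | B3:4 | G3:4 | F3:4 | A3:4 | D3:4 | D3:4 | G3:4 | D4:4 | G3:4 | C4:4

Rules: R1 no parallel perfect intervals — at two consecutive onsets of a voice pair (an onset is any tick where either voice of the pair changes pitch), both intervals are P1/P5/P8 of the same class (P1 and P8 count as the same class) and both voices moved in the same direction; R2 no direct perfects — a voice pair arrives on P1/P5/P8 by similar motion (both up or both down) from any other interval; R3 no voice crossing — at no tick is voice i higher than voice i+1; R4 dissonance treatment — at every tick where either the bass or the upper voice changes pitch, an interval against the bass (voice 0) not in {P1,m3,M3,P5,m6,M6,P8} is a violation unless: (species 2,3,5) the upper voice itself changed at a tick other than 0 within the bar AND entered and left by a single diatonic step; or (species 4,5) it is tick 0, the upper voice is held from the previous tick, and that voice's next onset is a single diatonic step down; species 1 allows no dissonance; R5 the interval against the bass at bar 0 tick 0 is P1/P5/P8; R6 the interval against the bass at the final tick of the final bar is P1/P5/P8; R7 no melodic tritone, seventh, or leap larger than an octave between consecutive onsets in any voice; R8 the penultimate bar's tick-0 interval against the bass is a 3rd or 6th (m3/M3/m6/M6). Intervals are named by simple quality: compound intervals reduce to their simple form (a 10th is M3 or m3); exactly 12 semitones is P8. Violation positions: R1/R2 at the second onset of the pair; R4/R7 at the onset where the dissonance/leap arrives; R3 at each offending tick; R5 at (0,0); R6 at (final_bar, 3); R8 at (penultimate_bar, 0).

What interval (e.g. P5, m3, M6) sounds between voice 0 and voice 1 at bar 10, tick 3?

voice 0=B2 voice 1=G3 -> m6

m6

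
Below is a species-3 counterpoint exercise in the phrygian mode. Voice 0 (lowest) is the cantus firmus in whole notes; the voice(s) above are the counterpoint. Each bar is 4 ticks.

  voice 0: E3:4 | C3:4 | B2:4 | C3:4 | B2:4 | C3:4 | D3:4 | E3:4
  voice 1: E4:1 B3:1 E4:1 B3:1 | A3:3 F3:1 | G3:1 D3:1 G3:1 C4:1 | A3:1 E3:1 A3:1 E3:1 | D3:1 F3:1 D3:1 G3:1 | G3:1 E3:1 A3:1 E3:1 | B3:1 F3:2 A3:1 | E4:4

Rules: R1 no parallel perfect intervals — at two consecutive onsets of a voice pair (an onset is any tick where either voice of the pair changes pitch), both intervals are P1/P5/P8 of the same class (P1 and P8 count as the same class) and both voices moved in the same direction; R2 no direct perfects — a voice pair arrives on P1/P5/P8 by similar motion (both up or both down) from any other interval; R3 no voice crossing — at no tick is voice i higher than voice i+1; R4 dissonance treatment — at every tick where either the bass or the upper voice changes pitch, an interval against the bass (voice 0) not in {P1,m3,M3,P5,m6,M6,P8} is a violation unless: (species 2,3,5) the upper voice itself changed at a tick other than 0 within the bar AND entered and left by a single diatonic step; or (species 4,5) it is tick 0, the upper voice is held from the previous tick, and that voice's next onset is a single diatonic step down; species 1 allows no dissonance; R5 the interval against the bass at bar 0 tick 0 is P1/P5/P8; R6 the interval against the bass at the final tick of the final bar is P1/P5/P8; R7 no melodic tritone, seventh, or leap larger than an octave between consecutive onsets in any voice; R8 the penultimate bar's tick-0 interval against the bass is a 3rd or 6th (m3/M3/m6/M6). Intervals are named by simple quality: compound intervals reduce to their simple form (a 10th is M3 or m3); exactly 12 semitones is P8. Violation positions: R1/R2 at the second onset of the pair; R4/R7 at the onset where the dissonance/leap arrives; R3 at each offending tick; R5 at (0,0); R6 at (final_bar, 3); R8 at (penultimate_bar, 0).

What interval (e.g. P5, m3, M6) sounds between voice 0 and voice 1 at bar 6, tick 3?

P5

voice 0=D3 voice 1=A3 -> P5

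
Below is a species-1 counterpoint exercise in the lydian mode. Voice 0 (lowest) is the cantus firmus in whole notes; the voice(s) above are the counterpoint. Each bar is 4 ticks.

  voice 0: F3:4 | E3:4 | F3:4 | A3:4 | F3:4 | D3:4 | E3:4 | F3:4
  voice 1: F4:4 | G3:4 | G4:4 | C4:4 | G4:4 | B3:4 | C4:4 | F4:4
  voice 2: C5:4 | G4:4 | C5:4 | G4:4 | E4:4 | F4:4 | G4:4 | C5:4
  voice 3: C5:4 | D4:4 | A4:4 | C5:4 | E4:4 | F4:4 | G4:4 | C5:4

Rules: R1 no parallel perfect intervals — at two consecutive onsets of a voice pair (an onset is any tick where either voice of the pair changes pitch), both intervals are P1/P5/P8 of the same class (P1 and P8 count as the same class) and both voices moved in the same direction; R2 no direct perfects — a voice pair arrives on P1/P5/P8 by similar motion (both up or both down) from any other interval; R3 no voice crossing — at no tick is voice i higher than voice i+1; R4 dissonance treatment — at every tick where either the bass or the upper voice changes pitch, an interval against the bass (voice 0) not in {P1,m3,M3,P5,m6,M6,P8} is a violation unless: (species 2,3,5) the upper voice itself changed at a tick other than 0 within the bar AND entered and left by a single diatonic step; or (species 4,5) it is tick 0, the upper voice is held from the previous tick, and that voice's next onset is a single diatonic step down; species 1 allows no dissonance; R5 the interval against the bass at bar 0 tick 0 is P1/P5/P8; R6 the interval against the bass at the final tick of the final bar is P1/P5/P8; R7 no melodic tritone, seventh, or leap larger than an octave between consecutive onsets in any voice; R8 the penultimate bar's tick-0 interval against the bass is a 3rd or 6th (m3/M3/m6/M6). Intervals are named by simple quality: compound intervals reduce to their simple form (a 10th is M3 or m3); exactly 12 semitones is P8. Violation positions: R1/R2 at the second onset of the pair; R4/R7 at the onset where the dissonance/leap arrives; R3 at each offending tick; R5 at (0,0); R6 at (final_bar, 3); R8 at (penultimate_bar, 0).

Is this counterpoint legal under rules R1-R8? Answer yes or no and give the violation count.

No (35 violations)

bar 0: v0=F3 v1=F4 v2=C5 v3=C5 (P5)
bar 1: v0=E3 v1=G3 v2=G4 v3=D4 (m7)
bar 2: v0=F3 v1=G4 v2=C5 v3=A4 (M3)
bar 3: v0=A3 v1=C4 v2=G4 v3=C5 (m3)
bar 4: v0=F3 v1=G4 v2=E4 v3=E4 (M7)
bar 5: v0=D3 v1=B3 v2=F4 v3=F4 (m3)
bar 6: v0=E3 v1=C4 v2=G4 v3=G4 (m3)
bar 7: v0=F3 v1=F4 v2=C5 v3=C5 (P5)
  R1 @ bar1.0: F4/C5 P5 -> G3/D4 P5 similar
  R2 @ bar1.0: F4/C5 P5 -> G3/G4 P8 similar
  R3 @ bar1.0: G4 above D4
  R4 @ bar1.0: E3/D4 m7 untreated
  R7 @ bar1.0: F4->G3 leap 10st
  R7 @ bar1.0: C5->D4 leap 10st
  R3 @ bar1.1: G4 above D4
  R3 @ bar1.2: G4 above D4
  R3 @ bar1.3: G4 above D4
  R2 @ bar2.0: E3/G4 m3 -> F3/C5 P5 similar
  R3 @ bar2.0: C5 above A4
  R4 @ bar2.0: F3/G4 M2 untreated
  R3 @ bar2.1: C5 above A4
  R3 @ bar2.2: C5 above A4
  R3 @ bar2.3: C5 above A4
  R2 @ bar3.0: G4/C5 P4 -> C4/G4 P5 similar
  R4 @ bar3.0: A3/G4 m7 untreated
  R2 @ bar4.0: G4/C5 P4 -> E4/E4 P1 similar
  R3 @ bar4.0: G4 above E4
  R4 @ bar4.0: F3/G4 M2 untreated
  R4 @ bar4.0: F3/E4 M7 untreated
  R4 @ bar4.0: F3/E4 M7 untreated
  R3 @ bar4.1: G4 above E4
  R3 @ bar4.2: G4 above E4
  R3 @ bar4.3: G4 above E4
  R1 @ bar5.0: E4/E4 P1 -> F4/F4 P1 similar
  R1 @ bar6.0: F4/F4 P1 -> G4/G4 P1 similar
  R2 @ bar6.0: B3/F4 TT -> C4/G4 P5 similar
  R2 @ bar6.0: B3/F4 TT -> C4/G4 P5 similar
  R1 @ bar7.0: C4/G4 P5 -> F4/C5 P5 similar
  R1 @ bar7.0: C4/G4 P5 -> F4/C5 P5 similar
  R1 @ bar7.0: G4/G4 P1 -> C5/C5 P1 similar
  R2 @ bar7.0: E3/C4 m6 -> F3/F4 P8 similar
  R2 @ bar7.0: E3/G4 m3 -> F3/C5 P5 similar
  R2 @ bar7.0: E3/G4 m3 -> F3/C5 P5 similar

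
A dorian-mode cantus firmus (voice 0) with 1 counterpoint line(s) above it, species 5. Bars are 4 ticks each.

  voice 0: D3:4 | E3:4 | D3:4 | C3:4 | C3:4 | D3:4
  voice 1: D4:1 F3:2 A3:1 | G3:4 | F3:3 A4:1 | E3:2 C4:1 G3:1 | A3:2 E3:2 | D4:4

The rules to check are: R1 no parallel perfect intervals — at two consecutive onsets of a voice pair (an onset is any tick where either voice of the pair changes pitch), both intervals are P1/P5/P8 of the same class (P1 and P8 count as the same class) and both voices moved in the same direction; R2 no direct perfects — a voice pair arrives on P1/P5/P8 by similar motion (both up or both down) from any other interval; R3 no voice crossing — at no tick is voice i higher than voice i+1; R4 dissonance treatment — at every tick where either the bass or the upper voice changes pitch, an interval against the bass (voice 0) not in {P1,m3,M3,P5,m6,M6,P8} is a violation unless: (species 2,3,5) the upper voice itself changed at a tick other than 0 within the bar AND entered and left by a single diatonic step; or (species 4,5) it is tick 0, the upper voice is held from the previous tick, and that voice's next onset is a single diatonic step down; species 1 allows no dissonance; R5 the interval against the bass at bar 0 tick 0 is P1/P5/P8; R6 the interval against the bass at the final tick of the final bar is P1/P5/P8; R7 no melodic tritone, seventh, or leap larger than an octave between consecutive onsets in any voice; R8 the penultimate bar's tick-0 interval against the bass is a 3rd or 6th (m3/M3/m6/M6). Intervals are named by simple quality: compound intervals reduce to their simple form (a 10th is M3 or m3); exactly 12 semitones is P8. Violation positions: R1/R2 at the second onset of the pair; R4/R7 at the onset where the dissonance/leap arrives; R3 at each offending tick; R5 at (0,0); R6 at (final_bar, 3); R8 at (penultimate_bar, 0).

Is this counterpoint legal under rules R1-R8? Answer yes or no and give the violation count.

bar 0: v0=D3 v1=D4 (P8)
bar 1: v0=E3 v1=G3 (m3)
bar 2: v0=D3 v1=F3 (m3)
bar 3: v0=C3 v1=E3 (M3)
bar 4: v0=C3 v1=A3 (M6)
bar 5: v0=D3 v1=D4 (P8)
  R7 @ bar2.3: F3->A4 leap 16st
  R7 @ bar3.0: A4->E3 leap 17st
  R2 @ bar5.0: C3/E3 M3 -> D3/D4 P8 similar
  R7 @ bar5.0: E3->D4 leap 10st

No (4 violations)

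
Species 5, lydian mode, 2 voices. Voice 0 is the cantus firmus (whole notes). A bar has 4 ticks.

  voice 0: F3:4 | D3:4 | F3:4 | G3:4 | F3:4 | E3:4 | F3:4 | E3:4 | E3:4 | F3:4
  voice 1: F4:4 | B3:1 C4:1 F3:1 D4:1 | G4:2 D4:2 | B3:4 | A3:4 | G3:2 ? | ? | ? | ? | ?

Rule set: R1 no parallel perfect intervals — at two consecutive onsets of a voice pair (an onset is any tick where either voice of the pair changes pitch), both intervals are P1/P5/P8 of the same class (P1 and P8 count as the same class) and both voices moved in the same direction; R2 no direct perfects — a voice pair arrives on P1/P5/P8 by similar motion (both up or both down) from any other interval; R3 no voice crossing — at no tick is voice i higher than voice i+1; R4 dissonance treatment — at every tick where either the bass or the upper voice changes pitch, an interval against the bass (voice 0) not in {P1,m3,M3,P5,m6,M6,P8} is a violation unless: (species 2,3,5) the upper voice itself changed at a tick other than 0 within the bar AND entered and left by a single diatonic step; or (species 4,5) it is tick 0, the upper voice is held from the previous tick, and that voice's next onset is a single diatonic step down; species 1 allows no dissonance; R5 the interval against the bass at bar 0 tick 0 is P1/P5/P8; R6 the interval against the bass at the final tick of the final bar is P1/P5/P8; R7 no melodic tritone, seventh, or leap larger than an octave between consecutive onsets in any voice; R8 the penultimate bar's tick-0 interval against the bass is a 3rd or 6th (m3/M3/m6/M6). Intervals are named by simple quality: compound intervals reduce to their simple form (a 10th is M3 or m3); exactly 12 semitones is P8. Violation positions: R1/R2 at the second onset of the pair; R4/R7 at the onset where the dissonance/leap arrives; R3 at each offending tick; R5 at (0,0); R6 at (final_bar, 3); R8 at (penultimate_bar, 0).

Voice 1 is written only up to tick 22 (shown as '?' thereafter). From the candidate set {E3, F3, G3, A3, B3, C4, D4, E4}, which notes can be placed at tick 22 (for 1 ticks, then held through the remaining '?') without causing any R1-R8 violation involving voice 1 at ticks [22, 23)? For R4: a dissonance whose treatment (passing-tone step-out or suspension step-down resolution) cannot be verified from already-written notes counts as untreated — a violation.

{B3, C4, E3, E4, G3}

E3: legal
F3: violates R4
G3: legal
A3: violates R4
B3: legal
C4: legal
D4: violates R4
E4: legal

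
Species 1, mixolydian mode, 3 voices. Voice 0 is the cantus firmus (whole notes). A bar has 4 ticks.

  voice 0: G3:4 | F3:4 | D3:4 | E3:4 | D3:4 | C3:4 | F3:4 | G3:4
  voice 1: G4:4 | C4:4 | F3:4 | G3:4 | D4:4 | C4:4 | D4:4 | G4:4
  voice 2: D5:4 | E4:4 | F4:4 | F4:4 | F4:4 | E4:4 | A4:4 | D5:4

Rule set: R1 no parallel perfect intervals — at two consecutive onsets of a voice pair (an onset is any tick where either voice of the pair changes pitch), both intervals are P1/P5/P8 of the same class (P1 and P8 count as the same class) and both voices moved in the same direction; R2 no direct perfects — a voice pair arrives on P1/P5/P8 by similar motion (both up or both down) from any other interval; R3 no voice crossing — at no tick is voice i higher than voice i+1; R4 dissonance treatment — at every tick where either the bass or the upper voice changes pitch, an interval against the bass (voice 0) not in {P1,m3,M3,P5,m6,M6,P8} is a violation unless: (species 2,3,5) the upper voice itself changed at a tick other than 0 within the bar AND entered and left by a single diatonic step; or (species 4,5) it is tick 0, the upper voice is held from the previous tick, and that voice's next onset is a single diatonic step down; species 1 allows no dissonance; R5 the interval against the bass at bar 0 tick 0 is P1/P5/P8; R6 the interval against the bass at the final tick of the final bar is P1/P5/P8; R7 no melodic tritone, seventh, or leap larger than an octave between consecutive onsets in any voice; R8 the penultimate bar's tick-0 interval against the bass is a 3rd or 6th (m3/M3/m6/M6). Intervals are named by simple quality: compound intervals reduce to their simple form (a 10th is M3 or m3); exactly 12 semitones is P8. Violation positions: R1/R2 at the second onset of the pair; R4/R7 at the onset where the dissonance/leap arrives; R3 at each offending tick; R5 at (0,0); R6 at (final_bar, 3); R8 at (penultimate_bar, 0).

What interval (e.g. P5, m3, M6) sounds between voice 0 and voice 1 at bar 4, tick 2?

P8

voice 0=D3 voice 1=D4 -> P8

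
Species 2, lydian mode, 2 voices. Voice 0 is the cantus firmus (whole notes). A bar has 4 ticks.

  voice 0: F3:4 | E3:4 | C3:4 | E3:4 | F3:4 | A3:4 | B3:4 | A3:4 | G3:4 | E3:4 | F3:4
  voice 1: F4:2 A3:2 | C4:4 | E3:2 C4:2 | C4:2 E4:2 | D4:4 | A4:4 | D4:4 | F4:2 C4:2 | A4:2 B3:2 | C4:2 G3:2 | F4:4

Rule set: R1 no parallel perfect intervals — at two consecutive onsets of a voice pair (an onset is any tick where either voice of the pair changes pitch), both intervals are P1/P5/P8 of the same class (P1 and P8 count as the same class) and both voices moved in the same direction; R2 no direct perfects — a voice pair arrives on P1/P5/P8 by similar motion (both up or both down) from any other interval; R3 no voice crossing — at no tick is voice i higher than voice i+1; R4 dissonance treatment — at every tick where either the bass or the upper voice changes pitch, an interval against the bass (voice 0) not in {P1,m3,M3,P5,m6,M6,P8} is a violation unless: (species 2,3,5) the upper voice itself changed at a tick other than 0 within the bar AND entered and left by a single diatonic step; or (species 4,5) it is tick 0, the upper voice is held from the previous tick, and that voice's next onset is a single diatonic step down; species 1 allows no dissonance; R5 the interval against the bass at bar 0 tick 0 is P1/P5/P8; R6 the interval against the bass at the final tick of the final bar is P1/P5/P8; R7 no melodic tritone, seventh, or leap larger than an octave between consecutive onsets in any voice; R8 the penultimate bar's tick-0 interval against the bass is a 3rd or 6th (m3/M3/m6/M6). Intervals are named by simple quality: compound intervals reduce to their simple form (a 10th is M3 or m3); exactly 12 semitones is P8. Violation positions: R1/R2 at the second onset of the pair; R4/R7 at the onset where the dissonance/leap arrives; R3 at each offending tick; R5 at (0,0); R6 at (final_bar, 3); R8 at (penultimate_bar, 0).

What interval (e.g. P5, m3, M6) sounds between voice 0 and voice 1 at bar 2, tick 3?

voice 0=C3 voice 1=C4 -> P8

P8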